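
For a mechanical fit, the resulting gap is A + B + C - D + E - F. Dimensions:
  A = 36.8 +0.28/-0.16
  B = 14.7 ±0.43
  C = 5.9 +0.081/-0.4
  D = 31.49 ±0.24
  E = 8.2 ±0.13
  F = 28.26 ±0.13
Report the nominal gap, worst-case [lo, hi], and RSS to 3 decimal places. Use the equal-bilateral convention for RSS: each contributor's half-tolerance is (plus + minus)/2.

nominal=5.850 wc=[4.360,7.141] rss=0.618

Stack each dimension's contribution:
  +A: nom +36.800 → Σnom=36.800; wc +0.280/-0.160 → slack +0.280/-0.160; half-tol=0.220, Σhalf²=0.048400
  +B: nom +14.700 → Σnom=51.500; wc +0.430/-0.430 → slack +0.710/-0.590; half-tol=0.430, Σhalf²=0.233300
  +C: nom +5.900 → Σnom=57.400; wc +0.081/-0.400 → slack +0.791/-0.990; half-tol=0.241, Σhalf²=0.291140
  -D: nom -31.490 → Σnom=25.910; wc +0.240/-0.240 → slack +1.031/-1.230; half-tol=0.240, Σhalf²=0.348740
  +E: nom +8.200 → Σnom=34.110; wc +0.130/-0.130 → slack +1.161/-1.360; half-tol=0.130, Σhalf²=0.365640
  -F: nom -28.260 → Σnom=5.850; wc +0.130/-0.130 → slack +1.291/-1.490; half-tol=0.130, Σhalf²=0.382540
Nominal = 5.850. Worst-case = [5.850 - 1.490, 5.850 + 1.291] = [4.360, 7.141]. RSS = √0.382540 = 0.618.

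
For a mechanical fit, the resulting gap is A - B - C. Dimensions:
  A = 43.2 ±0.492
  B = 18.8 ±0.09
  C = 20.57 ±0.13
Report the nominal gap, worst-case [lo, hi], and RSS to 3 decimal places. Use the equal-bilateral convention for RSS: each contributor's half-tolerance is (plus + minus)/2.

Stack each dimension's contribution:
  +A: nom +43.200 → Σnom=43.200; wc +0.492/-0.492 → slack +0.492/-0.492; half-tol=0.492, Σhalf²=0.242064
  -B: nom -18.800 → Σnom=24.400; wc +0.090/-0.090 → slack +0.582/-0.582; half-tol=0.090, Σhalf²=0.250164
  -C: nom -20.570 → Σnom=3.830; wc +0.130/-0.130 → slack +0.712/-0.712; half-tol=0.130, Σhalf²=0.267064
Nominal = 3.830. Worst-case = [3.830 - 0.712, 3.830 + 0.712] = [3.118, 4.542]. RSS = √0.267064 = 0.517.

nominal=3.830 wc=[3.118,4.542] rss=0.517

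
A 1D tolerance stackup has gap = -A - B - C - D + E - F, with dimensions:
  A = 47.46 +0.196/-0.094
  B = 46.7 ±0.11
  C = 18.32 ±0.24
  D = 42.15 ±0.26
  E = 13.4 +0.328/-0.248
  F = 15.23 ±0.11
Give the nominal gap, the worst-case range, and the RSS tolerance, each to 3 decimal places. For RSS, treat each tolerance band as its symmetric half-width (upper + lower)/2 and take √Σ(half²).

nominal=-156.460 wc=[-157.624,-155.318] rss=0.503

Stack each dimension's contribution:
  -A: nom -47.460 → Σnom=-47.460; wc +0.094/-0.196 → slack +0.094/-0.196; half-tol=0.145, Σhalf²=0.021025
  -B: nom -46.700 → Σnom=-94.160; wc +0.110/-0.110 → slack +0.204/-0.306; half-tol=0.110, Σhalf²=0.033125
  -C: nom -18.320 → Σnom=-112.480; wc +0.240/-0.240 → slack +0.444/-0.546; half-tol=0.240, Σhalf²=0.090725
  -D: nom -42.150 → Σnom=-154.630; wc +0.260/-0.260 → slack +0.704/-0.806; half-tol=0.260, Σhalf²=0.158325
  +E: nom +13.400 → Σnom=-141.230; wc +0.328/-0.248 → slack +1.032/-1.054; half-tol=0.288, Σhalf²=0.241269
  -F: nom -15.230 → Σnom=-156.460; wc +0.110/-0.110 → slack +1.142/-1.164; half-tol=0.110, Σhalf²=0.253369
Nominal = -156.460. Worst-case = [-156.460 - 1.164, -156.460 + 1.142] = [-157.624, -155.318]. RSS = √0.253369 = 0.503.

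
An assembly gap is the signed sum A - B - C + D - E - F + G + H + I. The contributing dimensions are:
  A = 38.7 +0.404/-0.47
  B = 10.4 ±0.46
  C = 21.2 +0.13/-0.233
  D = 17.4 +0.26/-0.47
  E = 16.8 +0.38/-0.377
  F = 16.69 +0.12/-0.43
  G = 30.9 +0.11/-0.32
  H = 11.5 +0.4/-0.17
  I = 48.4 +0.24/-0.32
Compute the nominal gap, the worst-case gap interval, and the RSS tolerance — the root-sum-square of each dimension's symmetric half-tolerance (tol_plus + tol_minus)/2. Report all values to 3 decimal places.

nominal=81.810 wc=[78.970,84.724] rss=0.997

Stack each dimension's contribution:
  +A: nom +38.700 → Σnom=38.700; wc +0.404/-0.470 → slack +0.404/-0.470; half-tol=0.437, Σhalf²=0.190969
  -B: nom -10.400 → Σnom=28.300; wc +0.460/-0.460 → slack +0.864/-0.930; half-tol=0.460, Σhalf²=0.402569
  -C: nom -21.200 → Σnom=7.100; wc +0.233/-0.130 → slack +1.097/-1.060; half-tol=0.181, Σhalf²=0.435511
  +D: nom +17.400 → Σnom=24.500; wc +0.260/-0.470 → slack +1.357/-1.530; half-tol=0.365, Σhalf²=0.568736
  -E: nom -16.800 → Σnom=7.700; wc +0.377/-0.380 → slack +1.734/-1.910; half-tol=0.379, Σhalf²=0.711998
  -F: nom -16.690 → Σnom=-8.990; wc +0.430/-0.120 → slack +2.164/-2.030; half-tol=0.275, Σhalf²=0.787624
  +G: nom +30.900 → Σnom=21.910; wc +0.110/-0.320 → slack +2.274/-2.350; half-tol=0.215, Σhalf²=0.833848
  +H: nom +11.500 → Σnom=33.410; wc +0.400/-0.170 → slack +2.674/-2.520; half-tol=0.285, Σhalf²=0.915073
  +I: nom +48.400 → Σnom=81.810; wc +0.240/-0.320 → slack +2.914/-2.840; half-tol=0.280, Σhalf²=0.993474
Nominal = 81.810. Worst-case = [81.810 - 2.840, 81.810 + 2.914] = [78.970, 84.724]. RSS = √0.993474 = 0.997.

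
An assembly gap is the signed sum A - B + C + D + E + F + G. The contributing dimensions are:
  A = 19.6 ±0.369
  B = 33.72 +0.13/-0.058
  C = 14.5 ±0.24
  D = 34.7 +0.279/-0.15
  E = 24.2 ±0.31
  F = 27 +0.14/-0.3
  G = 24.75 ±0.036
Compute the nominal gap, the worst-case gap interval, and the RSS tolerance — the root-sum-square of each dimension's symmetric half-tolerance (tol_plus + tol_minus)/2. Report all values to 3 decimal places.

nominal=111.030 wc=[109.495,112.462] rss=0.628

Stack each dimension's contribution:
  +A: nom +19.600 → Σnom=19.600; wc +0.369/-0.369 → slack +0.369/-0.369; half-tol=0.369, Σhalf²=0.136161
  -B: nom -33.720 → Σnom=-14.120; wc +0.058/-0.130 → slack +0.427/-0.499; half-tol=0.094, Σhalf²=0.144997
  +C: nom +14.500 → Σnom=0.380; wc +0.240/-0.240 → slack +0.667/-0.739; half-tol=0.240, Σhalf²=0.202597
  +D: nom +34.700 → Σnom=35.080; wc +0.279/-0.150 → slack +0.946/-0.889; half-tol=0.215, Σhalf²=0.248607
  +E: nom +24.200 → Σnom=59.280; wc +0.310/-0.310 → slack +1.256/-1.199; half-tol=0.310, Σhalf²=0.344707
  +F: nom +27.000 → Σnom=86.280; wc +0.140/-0.300 → slack +1.396/-1.499; half-tol=0.220, Σhalf²=0.393107
  +G: nom +24.750 → Σnom=111.030; wc +0.036/-0.036 → slack +1.432/-1.535; half-tol=0.036, Σhalf²=0.394403
Nominal = 111.030. Worst-case = [111.030 - 1.535, 111.030 + 1.432] = [109.495, 112.462]. RSS = √0.394403 = 0.628.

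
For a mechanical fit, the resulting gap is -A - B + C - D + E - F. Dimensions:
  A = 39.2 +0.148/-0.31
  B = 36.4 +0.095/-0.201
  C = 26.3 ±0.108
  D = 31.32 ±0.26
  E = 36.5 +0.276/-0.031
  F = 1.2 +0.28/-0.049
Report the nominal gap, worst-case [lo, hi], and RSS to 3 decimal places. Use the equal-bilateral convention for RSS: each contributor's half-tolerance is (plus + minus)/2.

Stack each dimension's contribution:
  -A: nom -39.200 → Σnom=-39.200; wc +0.310/-0.148 → slack +0.310/-0.148; half-tol=0.229, Σhalf²=0.052441
  -B: nom -36.400 → Σnom=-75.600; wc +0.201/-0.095 → slack +0.511/-0.243; half-tol=0.148, Σhalf²=0.074345
  +C: nom +26.300 → Σnom=-49.300; wc +0.108/-0.108 → slack +0.619/-0.351; half-tol=0.108, Σhalf²=0.086009
  -D: nom -31.320 → Σnom=-80.620; wc +0.260/-0.260 → slack +0.879/-0.611; half-tol=0.260, Σhalf²=0.153609
  +E: nom +36.500 → Σnom=-44.120; wc +0.276/-0.031 → slack +1.155/-0.642; half-tol=0.154, Σhalf²=0.177171
  -F: nom -1.200 → Σnom=-45.320; wc +0.049/-0.280 → slack +1.204/-0.922; half-tol=0.165, Σhalf²=0.204232
Nominal = -45.320. Worst-case = [-45.320 - 0.922, -45.320 + 1.204] = [-46.242, -44.116]. RSS = √0.204232 = 0.452.

nominal=-45.320 wc=[-46.242,-44.116] rss=0.452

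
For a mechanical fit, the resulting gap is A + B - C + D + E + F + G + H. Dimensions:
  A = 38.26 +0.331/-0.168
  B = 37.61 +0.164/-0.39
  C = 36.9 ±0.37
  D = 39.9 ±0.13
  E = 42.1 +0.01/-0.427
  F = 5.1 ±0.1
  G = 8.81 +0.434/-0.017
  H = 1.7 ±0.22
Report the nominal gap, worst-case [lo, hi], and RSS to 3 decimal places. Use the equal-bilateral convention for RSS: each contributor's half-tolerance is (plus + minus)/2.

nominal=136.580 wc=[134.758,138.339] rss=0.671

Stack each dimension's contribution:
  +A: nom +38.260 → Σnom=38.260; wc +0.331/-0.168 → slack +0.331/-0.168; half-tol=0.249, Σhalf²=0.062250
  +B: nom +37.610 → Σnom=75.870; wc +0.164/-0.390 → slack +0.495/-0.558; half-tol=0.277, Σhalf²=0.138979
  -C: nom -36.900 → Σnom=38.970; wc +0.370/-0.370 → slack +0.865/-0.928; half-tol=0.370, Σhalf²=0.275879
  +D: nom +39.900 → Σnom=78.870; wc +0.130/-0.130 → slack +0.995/-1.058; half-tol=0.130, Σhalf²=0.292779
  +E: nom +42.100 → Σnom=120.970; wc +0.010/-0.427 → slack +1.005/-1.485; half-tol=0.218, Σhalf²=0.340522
  +F: nom +5.100 → Σnom=126.070; wc +0.100/-0.100 → slack +1.105/-1.585; half-tol=0.100, Σhalf²=0.350522
  +G: nom +8.810 → Σnom=134.880; wc +0.434/-0.017 → slack +1.539/-1.602; half-tol=0.226, Σhalf²=0.401372
  +H: nom +1.700 → Σnom=136.580; wc +0.220/-0.220 → slack +1.759/-1.822; half-tol=0.220, Σhalf²=0.449772
Nominal = 136.580. Worst-case = [136.580 - 1.822, 136.580 + 1.759] = [134.758, 138.339]. RSS = √0.449772 = 0.671.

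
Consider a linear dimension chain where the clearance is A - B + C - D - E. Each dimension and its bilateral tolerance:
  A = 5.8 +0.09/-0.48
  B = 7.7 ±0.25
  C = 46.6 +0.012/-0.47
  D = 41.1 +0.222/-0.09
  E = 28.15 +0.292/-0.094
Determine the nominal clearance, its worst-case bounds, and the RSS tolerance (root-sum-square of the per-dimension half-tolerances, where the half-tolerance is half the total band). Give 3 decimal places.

nominal=-24.550 wc=[-26.264,-24.014] rss=0.513

Stack each dimension's contribution:
  +A: nom +5.800 → Σnom=5.800; wc +0.090/-0.480 → slack +0.090/-0.480; half-tol=0.285, Σhalf²=0.081225
  -B: nom -7.700 → Σnom=-1.900; wc +0.250/-0.250 → slack +0.340/-0.730; half-tol=0.250, Σhalf²=0.143725
  +C: nom +46.600 → Σnom=44.700; wc +0.012/-0.470 → slack +0.352/-1.200; half-tol=0.241, Σhalf²=0.201806
  -D: nom -41.100 → Σnom=3.600; wc +0.090/-0.222 → slack +0.442/-1.422; half-tol=0.156, Σhalf²=0.226142
  -E: nom -28.150 → Σnom=-24.550; wc +0.094/-0.292 → slack +0.536/-1.714; half-tol=0.193, Σhalf²=0.263391
Nominal = -24.550. Worst-case = [-24.550 - 1.714, -24.550 + 0.536] = [-26.264, -24.014]. RSS = √0.263391 = 0.513.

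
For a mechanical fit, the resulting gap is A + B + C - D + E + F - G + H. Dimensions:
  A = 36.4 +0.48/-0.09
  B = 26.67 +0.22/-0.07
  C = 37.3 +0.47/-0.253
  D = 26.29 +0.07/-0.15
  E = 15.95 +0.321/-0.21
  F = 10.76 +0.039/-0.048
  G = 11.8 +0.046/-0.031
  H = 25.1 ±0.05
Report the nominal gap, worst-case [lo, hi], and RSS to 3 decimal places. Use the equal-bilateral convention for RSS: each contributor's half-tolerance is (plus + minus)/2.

Stack each dimension's contribution:
  +A: nom +36.400 → Σnom=36.400; wc +0.480/-0.090 → slack +0.480/-0.090; half-tol=0.285, Σhalf²=0.081225
  +B: nom +26.670 → Σnom=63.070; wc +0.220/-0.070 → slack +0.700/-0.160; half-tol=0.145, Σhalf²=0.102250
  +C: nom +37.300 → Σnom=100.370; wc +0.470/-0.253 → slack +1.170/-0.413; half-tol=0.361, Σhalf²=0.232932
  -D: nom -26.290 → Σnom=74.080; wc +0.150/-0.070 → slack +1.320/-0.483; half-tol=0.110, Σhalf²=0.245032
  +E: nom +15.950 → Σnom=90.030; wc +0.321/-0.210 → slack +1.641/-0.693; half-tol=0.266, Σhalf²=0.315523
  +F: nom +10.760 → Σnom=100.790; wc +0.039/-0.048 → slack +1.680/-0.741; half-tol=0.043, Σhalf²=0.317415
  -G: nom -11.800 → Σnom=88.990; wc +0.031/-0.046 → slack +1.711/-0.787; half-tol=0.038, Σhalf²=0.318897
  +H: nom +25.100 → Σnom=114.090; wc +0.050/-0.050 → slack +1.761/-0.837; half-tol=0.050, Σhalf²=0.321397
Nominal = 114.090. Worst-case = [114.090 - 0.837, 114.090 + 1.761] = [113.253, 115.851]. RSS = √0.321397 = 0.567.

nominal=114.090 wc=[113.253,115.851] rss=0.567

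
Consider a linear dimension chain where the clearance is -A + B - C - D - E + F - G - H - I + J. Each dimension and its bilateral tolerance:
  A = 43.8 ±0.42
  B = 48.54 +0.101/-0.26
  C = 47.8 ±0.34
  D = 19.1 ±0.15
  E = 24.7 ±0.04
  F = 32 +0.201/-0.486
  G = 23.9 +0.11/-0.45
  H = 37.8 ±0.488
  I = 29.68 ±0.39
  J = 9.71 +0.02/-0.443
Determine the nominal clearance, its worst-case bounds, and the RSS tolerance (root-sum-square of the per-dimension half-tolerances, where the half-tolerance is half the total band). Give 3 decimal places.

nominal=-136.530 wc=[-139.657,-133.930] rss=0.994

Stack each dimension's contribution:
  -A: nom -43.800 → Σnom=-43.800; wc +0.420/-0.420 → slack +0.420/-0.420; half-tol=0.420, Σhalf²=0.176400
  +B: nom +48.540 → Σnom=4.740; wc +0.101/-0.260 → slack +0.521/-0.680; half-tol=0.180, Σhalf²=0.208980
  -C: nom -47.800 → Σnom=-43.060; wc +0.340/-0.340 → slack +0.861/-1.020; half-tol=0.340, Σhalf²=0.324580
  -D: nom -19.100 → Σnom=-62.160; wc +0.150/-0.150 → slack +1.011/-1.170; half-tol=0.150, Σhalf²=0.347080
  -E: nom -24.700 → Σnom=-86.860; wc +0.040/-0.040 → slack +1.051/-1.210; half-tol=0.040, Σhalf²=0.348680
  +F: nom +32.000 → Σnom=-54.860; wc +0.201/-0.486 → slack +1.252/-1.696; half-tol=0.344, Σhalf²=0.466673
  -G: nom -23.900 → Σnom=-78.760; wc +0.450/-0.110 → slack +1.702/-1.806; half-tol=0.280, Σhalf²=0.545073
  -H: nom -37.800 → Σnom=-116.560; wc +0.488/-0.488 → slack +2.190/-2.294; half-tol=0.488, Σhalf²=0.783217
  -I: nom -29.680 → Σnom=-146.240; wc +0.390/-0.390 → slack +2.580/-2.684; half-tol=0.390, Σhalf²=0.935317
  +J: nom +9.710 → Σnom=-136.530; wc +0.020/-0.443 → slack +2.600/-3.127; half-tol=0.232, Σhalf²=0.988909
Nominal = -136.530. Worst-case = [-136.530 - 3.127, -136.530 + 2.600] = [-139.657, -133.930]. RSS = √0.988909 = 0.994.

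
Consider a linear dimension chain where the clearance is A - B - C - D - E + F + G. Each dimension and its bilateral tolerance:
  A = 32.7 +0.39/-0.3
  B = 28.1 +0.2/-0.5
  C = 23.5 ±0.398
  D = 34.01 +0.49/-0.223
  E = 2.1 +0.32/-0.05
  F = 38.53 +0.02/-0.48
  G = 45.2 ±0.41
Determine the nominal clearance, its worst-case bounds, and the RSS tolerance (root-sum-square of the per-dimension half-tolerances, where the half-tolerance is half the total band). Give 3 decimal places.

nominal=28.720 wc=[26.122,30.711] rss=0.890

Stack each dimension's contribution:
  +A: nom +32.700 → Σnom=32.700; wc +0.390/-0.300 → slack +0.390/-0.300; half-tol=0.345, Σhalf²=0.119025
  -B: nom -28.100 → Σnom=4.600; wc +0.500/-0.200 → slack +0.890/-0.500; half-tol=0.350, Σhalf²=0.241525
  -C: nom -23.500 → Σnom=-18.900; wc +0.398/-0.398 → slack +1.288/-0.898; half-tol=0.398, Σhalf²=0.399929
  -D: nom -34.010 → Σnom=-52.910; wc +0.223/-0.490 → slack +1.511/-1.388; half-tol=0.356, Σhalf²=0.527021
  -E: nom -2.100 → Σnom=-55.010; wc +0.050/-0.320 → slack +1.561/-1.708; half-tol=0.185, Σhalf²=0.561246
  +F: nom +38.530 → Σnom=-16.480; wc +0.020/-0.480 → slack +1.581/-2.188; half-tol=0.250, Σhalf²=0.623746
  +G: nom +45.200 → Σnom=28.720; wc +0.410/-0.410 → slack +1.991/-2.598; half-tol=0.410, Σhalf²=0.791846
Nominal = 28.720. Worst-case = [28.720 - 2.598, 28.720 + 1.991] = [26.122, 30.711]. RSS = √0.791846 = 0.890.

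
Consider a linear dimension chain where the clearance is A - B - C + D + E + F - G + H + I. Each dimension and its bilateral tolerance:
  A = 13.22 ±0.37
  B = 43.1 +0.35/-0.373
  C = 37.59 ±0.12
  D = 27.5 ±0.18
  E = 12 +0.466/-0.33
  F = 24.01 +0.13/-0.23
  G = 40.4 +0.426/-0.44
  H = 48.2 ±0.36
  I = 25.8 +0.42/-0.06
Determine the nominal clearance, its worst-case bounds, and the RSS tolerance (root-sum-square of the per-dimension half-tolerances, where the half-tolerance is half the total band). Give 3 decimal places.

nominal=29.640 wc=[27.214,32.499] rss=0.938

Stack each dimension's contribution:
  +A: nom +13.220 → Σnom=13.220; wc +0.370/-0.370 → slack +0.370/-0.370; half-tol=0.370, Σhalf²=0.136900
  -B: nom -43.100 → Σnom=-29.880; wc +0.373/-0.350 → slack +0.743/-0.720; half-tol=0.361, Σhalf²=0.267582
  -C: nom -37.590 → Σnom=-67.470; wc +0.120/-0.120 → slack +0.863/-0.840; half-tol=0.120, Σhalf²=0.281982
  +D: nom +27.500 → Σnom=-39.970; wc +0.180/-0.180 → slack +1.043/-1.020; half-tol=0.180, Σhalf²=0.314382
  +E: nom +12.000 → Σnom=-27.970; wc +0.466/-0.330 → slack +1.509/-1.350; half-tol=0.398, Σhalf²=0.472786
  +F: nom +24.010 → Σnom=-3.960; wc +0.130/-0.230 → slack +1.639/-1.580; half-tol=0.180, Σhalf²=0.505186
  -G: nom -40.400 → Σnom=-44.360; wc +0.440/-0.426 → slack +2.079/-2.006; half-tol=0.433, Σhalf²=0.692675
  +H: nom +48.200 → Σnom=3.840; wc +0.360/-0.360 → slack +2.439/-2.366; half-tol=0.360, Σhalf²=0.822275
  +I: nom +25.800 → Σnom=29.640; wc +0.420/-0.060 → slack +2.859/-2.426; half-tol=0.240, Σhalf²=0.879875
Nominal = 29.640. Worst-case = [29.640 - 2.426, 29.640 + 2.859] = [27.214, 32.499]. RSS = √0.879875 = 0.938.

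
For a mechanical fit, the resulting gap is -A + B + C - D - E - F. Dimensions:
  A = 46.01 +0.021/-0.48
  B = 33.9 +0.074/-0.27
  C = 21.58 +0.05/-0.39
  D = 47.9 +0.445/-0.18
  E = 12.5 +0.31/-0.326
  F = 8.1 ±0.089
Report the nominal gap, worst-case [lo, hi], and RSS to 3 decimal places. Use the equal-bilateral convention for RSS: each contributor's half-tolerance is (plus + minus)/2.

Stack each dimension's contribution:
  -A: nom -46.010 → Σnom=-46.010; wc +0.480/-0.021 → slack +0.480/-0.021; half-tol=0.251, Σhalf²=0.062750
  +B: nom +33.900 → Σnom=-12.110; wc +0.074/-0.270 → slack +0.554/-0.291; half-tol=0.172, Σhalf²=0.092334
  +C: nom +21.580 → Σnom=9.470; wc +0.050/-0.390 → slack +0.604/-0.681; half-tol=0.220, Σhalf²=0.140734
  -D: nom -47.900 → Σnom=-38.430; wc +0.180/-0.445 → slack +0.784/-1.126; half-tol=0.312, Σhalf²=0.238391
  -E: nom -12.500 → Σnom=-50.930; wc +0.326/-0.310 → slack +1.110/-1.436; half-tol=0.318, Σhalf²=0.339514
  -F: nom -8.100 → Σnom=-59.030; wc +0.089/-0.089 → slack +1.199/-1.525; half-tol=0.089, Σhalf²=0.347436
Nominal = -59.030. Worst-case = [-59.030 - 1.525, -59.030 + 1.199] = [-60.555, -57.831]. RSS = √0.347436 = 0.589.

nominal=-59.030 wc=[-60.555,-57.831] rss=0.589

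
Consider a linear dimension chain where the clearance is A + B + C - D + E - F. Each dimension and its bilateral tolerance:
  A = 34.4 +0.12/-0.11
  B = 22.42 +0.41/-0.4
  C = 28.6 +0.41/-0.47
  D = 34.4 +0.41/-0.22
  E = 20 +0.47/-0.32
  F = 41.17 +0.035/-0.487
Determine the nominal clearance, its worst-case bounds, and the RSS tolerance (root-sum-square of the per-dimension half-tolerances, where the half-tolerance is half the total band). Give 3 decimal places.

Stack each dimension's contribution:
  +A: nom +34.400 → Σnom=34.400; wc +0.120/-0.110 → slack +0.120/-0.110; half-tol=0.115, Σhalf²=0.013225
  +B: nom +22.420 → Σnom=56.820; wc +0.410/-0.400 → slack +0.530/-0.510; half-tol=0.405, Σhalf²=0.177250
  +C: nom +28.600 → Σnom=85.420; wc +0.410/-0.470 → slack +0.940/-0.980; half-tol=0.440, Σhalf²=0.370850
  -D: nom -34.400 → Σnom=51.020; wc +0.220/-0.410 → slack +1.160/-1.390; half-tol=0.315, Σhalf²=0.470075
  +E: nom +20.000 → Σnom=71.020; wc +0.470/-0.320 → slack +1.630/-1.710; half-tol=0.395, Σhalf²=0.626100
  -F: nom -41.170 → Σnom=29.850; wc +0.487/-0.035 → slack +2.117/-1.745; half-tol=0.261, Σhalf²=0.694221
Nominal = 29.850. Worst-case = [29.850 - 1.745, 29.850 + 2.117] = [28.105, 31.967]. RSS = √0.694221 = 0.833.

nominal=29.850 wc=[28.105,31.967] rss=0.833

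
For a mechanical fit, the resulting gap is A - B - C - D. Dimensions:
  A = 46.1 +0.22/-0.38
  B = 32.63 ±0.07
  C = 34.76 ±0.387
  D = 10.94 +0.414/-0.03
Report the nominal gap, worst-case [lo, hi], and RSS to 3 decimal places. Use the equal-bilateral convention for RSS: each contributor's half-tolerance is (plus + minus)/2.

nominal=-32.230 wc=[-33.481,-31.523] rss=0.542

Stack each dimension's contribution:
  +A: nom +46.100 → Σnom=46.100; wc +0.220/-0.380 → slack +0.220/-0.380; half-tol=0.300, Σhalf²=0.090000
  -B: nom -32.630 → Σnom=13.470; wc +0.070/-0.070 → slack +0.290/-0.450; half-tol=0.070, Σhalf²=0.094900
  -C: nom -34.760 → Σnom=-21.290; wc +0.387/-0.387 → slack +0.677/-0.837; half-tol=0.387, Σhalf²=0.244669
  -D: nom -10.940 → Σnom=-32.230; wc +0.030/-0.414 → slack +0.707/-1.251; half-tol=0.222, Σhalf²=0.293953
Nominal = -32.230. Worst-case = [-32.230 - 1.251, -32.230 + 0.707] = [-33.481, -31.523]. RSS = √0.293953 = 0.542.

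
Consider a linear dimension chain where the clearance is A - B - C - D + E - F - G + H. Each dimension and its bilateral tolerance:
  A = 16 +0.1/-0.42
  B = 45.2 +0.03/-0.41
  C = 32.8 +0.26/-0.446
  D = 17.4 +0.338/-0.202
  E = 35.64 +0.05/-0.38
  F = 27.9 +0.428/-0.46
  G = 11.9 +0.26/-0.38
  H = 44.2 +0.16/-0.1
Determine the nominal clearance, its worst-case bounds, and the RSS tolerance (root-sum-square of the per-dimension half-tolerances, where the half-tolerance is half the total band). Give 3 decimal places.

nominal=-39.360 wc=[-41.576,-37.152] rss=0.822

Stack each dimension's contribution:
  +A: nom +16.000 → Σnom=16.000; wc +0.100/-0.420 → slack +0.100/-0.420; half-tol=0.260, Σhalf²=0.067600
  -B: nom -45.200 → Σnom=-29.200; wc +0.410/-0.030 → slack +0.510/-0.450; half-tol=0.220, Σhalf²=0.116000
  -C: nom -32.800 → Σnom=-62.000; wc +0.446/-0.260 → slack +0.956/-0.710; half-tol=0.353, Σhalf²=0.240609
  -D: nom -17.400 → Σnom=-79.400; wc +0.202/-0.338 → slack +1.158/-1.048; half-tol=0.270, Σhalf²=0.313509
  +E: nom +35.640 → Σnom=-43.760; wc +0.050/-0.380 → slack +1.208/-1.428; half-tol=0.215, Σhalf²=0.359734
  -F: nom -27.900 → Σnom=-71.660; wc +0.460/-0.428 → slack +1.668/-1.856; half-tol=0.444, Σhalf²=0.556870
  -G: nom -11.900 → Σnom=-83.560; wc +0.380/-0.260 → slack +2.048/-2.116; half-tol=0.320, Σhalf²=0.659270
  +H: nom +44.200 → Σnom=-39.360; wc +0.160/-0.100 → slack +2.208/-2.216; half-tol=0.130, Σhalf²=0.676170
Nominal = -39.360. Worst-case = [-39.360 - 2.216, -39.360 + 2.208] = [-41.576, -37.152]. RSS = √0.676170 = 0.822.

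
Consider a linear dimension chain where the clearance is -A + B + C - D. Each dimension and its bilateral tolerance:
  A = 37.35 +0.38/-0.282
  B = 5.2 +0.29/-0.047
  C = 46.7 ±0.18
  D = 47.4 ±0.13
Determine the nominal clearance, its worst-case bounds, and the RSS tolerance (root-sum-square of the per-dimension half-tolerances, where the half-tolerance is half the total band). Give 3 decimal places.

Stack each dimension's contribution:
  -A: nom -37.350 → Σnom=-37.350; wc +0.282/-0.380 → slack +0.282/-0.380; half-tol=0.331, Σhalf²=0.109561
  +B: nom +5.200 → Σnom=-32.150; wc +0.290/-0.047 → slack +0.572/-0.427; half-tol=0.168, Σhalf²=0.137953
  +C: nom +46.700 → Σnom=14.550; wc +0.180/-0.180 → slack +0.752/-0.607; half-tol=0.180, Σhalf²=0.170353
  -D: nom -47.400 → Σnom=-32.850; wc +0.130/-0.130 → slack +0.882/-0.737; half-tol=0.130, Σhalf²=0.187253
Nominal = -32.850. Worst-case = [-32.850 - 0.737, -32.850 + 0.882] = [-33.587, -31.968]. RSS = √0.187253 = 0.433.

nominal=-32.850 wc=[-33.587,-31.968] rss=0.433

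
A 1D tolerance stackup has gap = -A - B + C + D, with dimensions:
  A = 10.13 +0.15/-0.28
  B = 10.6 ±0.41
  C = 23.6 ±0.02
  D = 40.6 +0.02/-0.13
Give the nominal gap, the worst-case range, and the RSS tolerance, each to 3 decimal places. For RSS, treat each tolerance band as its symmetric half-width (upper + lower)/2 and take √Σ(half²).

nominal=43.470 wc=[42.760,44.200] rss=0.469

Stack each dimension's contribution:
  -A: nom -10.130 → Σnom=-10.130; wc +0.280/-0.150 → slack +0.280/-0.150; half-tol=0.215, Σhalf²=0.046225
  -B: nom -10.600 → Σnom=-20.730; wc +0.410/-0.410 → slack +0.690/-0.560; half-tol=0.410, Σhalf²=0.214325
  +C: nom +23.600 → Σnom=2.870; wc +0.020/-0.020 → slack +0.710/-0.580; half-tol=0.020, Σhalf²=0.214725
  +D: nom +40.600 → Σnom=43.470; wc +0.020/-0.130 → slack +0.730/-0.710; half-tol=0.075, Σhalf²=0.220350
Nominal = 43.470. Worst-case = [43.470 - 0.710, 43.470 + 0.730] = [42.760, 44.200]. RSS = √0.220350 = 0.469.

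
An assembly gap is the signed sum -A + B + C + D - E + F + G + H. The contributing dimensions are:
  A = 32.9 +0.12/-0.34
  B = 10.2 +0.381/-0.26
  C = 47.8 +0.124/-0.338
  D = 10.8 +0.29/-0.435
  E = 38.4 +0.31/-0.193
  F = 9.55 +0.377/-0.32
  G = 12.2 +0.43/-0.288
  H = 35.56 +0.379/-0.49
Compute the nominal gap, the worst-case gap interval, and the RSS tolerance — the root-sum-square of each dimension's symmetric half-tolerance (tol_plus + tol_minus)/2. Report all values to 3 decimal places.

nominal=54.810 wc=[52.249,57.324] rss=0.918

Stack each dimension's contribution:
  -A: nom -32.900 → Σnom=-32.900; wc +0.340/-0.120 → slack +0.340/-0.120; half-tol=0.230, Σhalf²=0.052900
  +B: nom +10.200 → Σnom=-22.700; wc +0.381/-0.260 → slack +0.721/-0.380; half-tol=0.321, Σhalf²=0.155620
  +C: nom +47.800 → Σnom=25.100; wc +0.124/-0.338 → slack +0.845/-0.718; half-tol=0.231, Σhalf²=0.208981
  +D: nom +10.800 → Σnom=35.900; wc +0.290/-0.435 → slack +1.135/-1.153; half-tol=0.362, Σhalf²=0.340388
  -E: nom -38.400 → Σnom=-2.500; wc +0.193/-0.310 → slack +1.328/-1.463; half-tol=0.252, Σhalf²=0.403640
  +F: nom +9.550 → Σnom=7.050; wc +0.377/-0.320 → slack +1.705/-1.783; half-tol=0.349, Σhalf²=0.525092
  +G: nom +12.200 → Σnom=19.250; wc +0.430/-0.288 → slack +2.135/-2.071; half-tol=0.359, Σhalf²=0.653973
  +H: nom +35.560 → Σnom=54.810; wc +0.379/-0.490 → slack +2.514/-2.561; half-tol=0.434, Σhalf²=0.842763
Nominal = 54.810. Worst-case = [54.810 - 2.561, 54.810 + 2.514] = [52.249, 57.324]. RSS = √0.842763 = 0.918.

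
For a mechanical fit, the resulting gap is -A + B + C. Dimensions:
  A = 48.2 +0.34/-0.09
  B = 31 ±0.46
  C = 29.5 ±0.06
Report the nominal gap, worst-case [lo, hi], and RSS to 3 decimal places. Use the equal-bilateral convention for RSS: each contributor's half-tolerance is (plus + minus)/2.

nominal=12.300 wc=[11.440,12.910] rss=0.511

Stack each dimension's contribution:
  -A: nom -48.200 → Σnom=-48.200; wc +0.090/-0.340 → slack +0.090/-0.340; half-tol=0.215, Σhalf²=0.046225
  +B: nom +31.000 → Σnom=-17.200; wc +0.460/-0.460 → slack +0.550/-0.800; half-tol=0.460, Σhalf²=0.257825
  +C: nom +29.500 → Σnom=12.300; wc +0.060/-0.060 → slack +0.610/-0.860; half-tol=0.060, Σhalf²=0.261425
Nominal = 12.300. Worst-case = [12.300 - 0.860, 12.300 + 0.610] = [11.440, 12.910]. RSS = √0.261425 = 0.511.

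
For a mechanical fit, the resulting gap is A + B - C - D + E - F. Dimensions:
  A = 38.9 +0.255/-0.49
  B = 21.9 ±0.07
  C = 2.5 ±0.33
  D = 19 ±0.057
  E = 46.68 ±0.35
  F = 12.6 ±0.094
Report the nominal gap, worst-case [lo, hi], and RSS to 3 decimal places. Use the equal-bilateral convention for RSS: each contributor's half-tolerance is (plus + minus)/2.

Stack each dimension's contribution:
  +A: nom +38.900 → Σnom=38.900; wc +0.255/-0.490 → slack +0.255/-0.490; half-tol=0.372, Σhalf²=0.138756
  +B: nom +21.900 → Σnom=60.800; wc +0.070/-0.070 → slack +0.325/-0.560; half-tol=0.070, Σhalf²=0.143656
  -C: nom -2.500 → Σnom=58.300; wc +0.330/-0.330 → slack +0.655/-0.890; half-tol=0.330, Σhalf²=0.252556
  -D: nom -19.000 → Σnom=39.300; wc +0.057/-0.057 → slack +0.712/-0.947; half-tol=0.057, Σhalf²=0.255805
  +E: nom +46.680 → Σnom=85.980; wc +0.350/-0.350 → slack +1.062/-1.297; half-tol=0.350, Σhalf²=0.378305
  -F: nom -12.600 → Σnom=73.380; wc +0.094/-0.094 → slack +1.156/-1.391; half-tol=0.094, Σhalf²=0.387141
Nominal = 73.380. Worst-case = [73.380 - 1.391, 73.380 + 1.156] = [71.989, 74.536]. RSS = √0.387141 = 0.622.

nominal=73.380 wc=[71.989,74.536] rss=0.622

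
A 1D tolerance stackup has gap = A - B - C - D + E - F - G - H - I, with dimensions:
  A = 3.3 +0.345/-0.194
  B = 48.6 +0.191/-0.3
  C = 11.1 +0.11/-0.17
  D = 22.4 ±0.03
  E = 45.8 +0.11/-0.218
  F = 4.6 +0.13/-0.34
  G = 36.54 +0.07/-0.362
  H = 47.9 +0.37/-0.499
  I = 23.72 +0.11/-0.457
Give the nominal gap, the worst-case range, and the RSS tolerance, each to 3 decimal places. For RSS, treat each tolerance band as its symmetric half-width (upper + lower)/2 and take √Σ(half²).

nominal=-145.760 wc=[-147.183,-143.147] rss=0.743

Stack each dimension's contribution:
  +A: nom +3.300 → Σnom=3.300; wc +0.345/-0.194 → slack +0.345/-0.194; half-tol=0.269, Σhalf²=0.072630
  -B: nom -48.600 → Σnom=-45.300; wc +0.300/-0.191 → slack +0.645/-0.385; half-tol=0.245, Σhalf²=0.132900
  -C: nom -11.100 → Σnom=-56.400; wc +0.170/-0.110 → slack +0.815/-0.495; half-tol=0.140, Σhalf²=0.152500
  -D: nom -22.400 → Σnom=-78.800; wc +0.030/-0.030 → slack +0.845/-0.525; half-tol=0.030, Σhalf²=0.153400
  +E: nom +45.800 → Σnom=-33.000; wc +0.110/-0.218 → slack +0.955/-0.743; half-tol=0.164, Σhalf²=0.180296
  -F: nom -4.600 → Σnom=-37.600; wc +0.340/-0.130 → slack +1.295/-0.873; half-tol=0.235, Σhalf²=0.235521
  -G: nom -36.540 → Σnom=-74.140; wc +0.362/-0.070 → slack +1.657/-0.943; half-tol=0.216, Σhalf²=0.282177
  -H: nom -47.900 → Σnom=-122.040; wc +0.499/-0.370 → slack +2.156/-1.313; half-tol=0.434, Σhalf²=0.470968
  -I: nom -23.720 → Σnom=-145.760; wc +0.457/-0.110 → slack +2.613/-1.423; half-tol=0.284, Σhalf²=0.551340
Nominal = -145.760. Worst-case = [-145.760 - 1.423, -145.760 + 2.613] = [-147.183, -143.147]. RSS = √0.551340 = 0.743.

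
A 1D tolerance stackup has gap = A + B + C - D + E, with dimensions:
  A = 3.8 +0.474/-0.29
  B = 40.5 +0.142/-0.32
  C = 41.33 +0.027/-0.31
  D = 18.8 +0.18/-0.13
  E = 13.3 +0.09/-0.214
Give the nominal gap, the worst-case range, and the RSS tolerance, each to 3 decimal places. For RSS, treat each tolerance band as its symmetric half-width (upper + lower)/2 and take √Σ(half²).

nominal=80.130 wc=[78.816,80.993] rss=0.524

Stack each dimension's contribution:
  +A: nom +3.800 → Σnom=3.800; wc +0.474/-0.290 → slack +0.474/-0.290; half-tol=0.382, Σhalf²=0.145924
  +B: nom +40.500 → Σnom=44.300; wc +0.142/-0.320 → slack +0.616/-0.610; half-tol=0.231, Σhalf²=0.199285
  +C: nom +41.330 → Σnom=85.630; wc +0.027/-0.310 → slack +0.643/-0.920; half-tol=0.169, Σhalf²=0.227677
  -D: nom -18.800 → Σnom=66.830; wc +0.130/-0.180 → slack +0.773/-1.100; half-tol=0.155, Σhalf²=0.251702
  +E: nom +13.300 → Σnom=80.130; wc +0.090/-0.214 → slack +0.863/-1.314; half-tol=0.152, Σhalf²=0.274806
Nominal = 80.130. Worst-case = [80.130 - 1.314, 80.130 + 0.863] = [78.816, 80.993]. RSS = √0.274806 = 0.524.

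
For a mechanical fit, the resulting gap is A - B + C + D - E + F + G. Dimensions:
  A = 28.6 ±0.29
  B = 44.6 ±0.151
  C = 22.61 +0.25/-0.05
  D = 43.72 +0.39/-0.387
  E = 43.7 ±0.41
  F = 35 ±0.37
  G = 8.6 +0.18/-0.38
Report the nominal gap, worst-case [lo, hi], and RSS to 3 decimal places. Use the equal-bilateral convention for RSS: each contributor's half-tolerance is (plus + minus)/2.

Stack each dimension's contribution:
  +A: nom +28.600 → Σnom=28.600; wc +0.290/-0.290 → slack +0.290/-0.290; half-tol=0.290, Σhalf²=0.084100
  -B: nom -44.600 → Σnom=-16.000; wc +0.151/-0.151 → slack +0.441/-0.441; half-tol=0.151, Σhalf²=0.106901
  +C: nom +22.610 → Σnom=6.610; wc +0.250/-0.050 → slack +0.691/-0.491; half-tol=0.150, Σhalf²=0.129401
  +D: nom +43.720 → Σnom=50.330; wc +0.390/-0.387 → slack +1.081/-0.878; half-tol=0.389, Σhalf²=0.280333
  -E: nom -43.700 → Σnom=6.630; wc +0.410/-0.410 → slack +1.491/-1.288; half-tol=0.410, Σhalf²=0.448433
  +F: nom +35.000 → Σnom=41.630; wc +0.370/-0.370 → slack +1.861/-1.658; half-tol=0.370, Σhalf²=0.585333
  +G: nom +8.600 → Σnom=50.230; wc +0.180/-0.380 → slack +2.041/-2.038; half-tol=0.280, Σhalf²=0.663733
Nominal = 50.230. Worst-case = [50.230 - 2.038, 50.230 + 2.041] = [48.192, 52.271]. RSS = √0.663733 = 0.815.

nominal=50.230 wc=[48.192,52.271] rss=0.815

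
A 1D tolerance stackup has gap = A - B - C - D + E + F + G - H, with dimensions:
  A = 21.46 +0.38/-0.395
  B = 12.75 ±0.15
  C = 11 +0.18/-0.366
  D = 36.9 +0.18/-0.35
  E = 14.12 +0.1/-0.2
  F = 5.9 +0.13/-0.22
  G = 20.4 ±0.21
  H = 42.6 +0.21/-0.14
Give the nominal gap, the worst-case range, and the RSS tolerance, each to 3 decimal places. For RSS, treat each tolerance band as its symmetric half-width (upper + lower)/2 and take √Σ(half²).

Stack each dimension's contribution:
  +A: nom +21.460 → Σnom=21.460; wc +0.380/-0.395 → slack +0.380/-0.395; half-tol=0.388, Σhalf²=0.150156
  -B: nom -12.750 → Σnom=8.710; wc +0.150/-0.150 → slack +0.530/-0.545; half-tol=0.150, Σhalf²=0.172656
  -C: nom -11.000 → Σnom=-2.290; wc +0.366/-0.180 → slack +0.896/-0.725; half-tol=0.273, Σhalf²=0.247185
  -D: nom -36.900 → Σnom=-39.190; wc +0.350/-0.180 → slack +1.246/-0.905; half-tol=0.265, Σhalf²=0.317410
  +E: nom +14.120 → Σnom=-25.070; wc +0.100/-0.200 → slack +1.346/-1.105; half-tol=0.150, Σhalf²=0.339910
  +F: nom +5.900 → Σnom=-19.170; wc +0.130/-0.220 → slack +1.476/-1.325; half-tol=0.175, Σhalf²=0.370535
  +G: nom +20.400 → Σnom=1.230; wc +0.210/-0.210 → slack +1.686/-1.535; half-tol=0.210, Σhalf²=0.414635
  -H: nom -42.600 → Σnom=-41.370; wc +0.140/-0.210 → slack +1.826/-1.745; half-tol=0.175, Σhalf²=0.445260
Nominal = -41.370. Worst-case = [-41.370 - 1.745, -41.370 + 1.826] = [-43.115, -39.544]. RSS = √0.445260 = 0.667.

nominal=-41.370 wc=[-43.115,-39.544] rss=0.667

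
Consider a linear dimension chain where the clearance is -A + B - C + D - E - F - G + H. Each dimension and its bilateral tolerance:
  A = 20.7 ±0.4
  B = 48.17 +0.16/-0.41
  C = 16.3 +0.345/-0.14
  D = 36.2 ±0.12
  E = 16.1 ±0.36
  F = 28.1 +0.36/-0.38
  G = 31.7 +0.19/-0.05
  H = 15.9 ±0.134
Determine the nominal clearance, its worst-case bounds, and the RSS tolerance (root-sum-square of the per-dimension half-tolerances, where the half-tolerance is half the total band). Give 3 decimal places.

Stack each dimension's contribution:
  -A: nom -20.700 → Σnom=-20.700; wc +0.400/-0.400 → slack +0.400/-0.400; half-tol=0.400, Σhalf²=0.160000
  +B: nom +48.170 → Σnom=27.470; wc +0.160/-0.410 → slack +0.560/-0.810; half-tol=0.285, Σhalf²=0.241225
  -C: nom -16.300 → Σnom=11.170; wc +0.140/-0.345 → slack +0.700/-1.155; half-tol=0.242, Σhalf²=0.300031
  +D: nom +36.200 → Σnom=47.370; wc +0.120/-0.120 → slack +0.820/-1.275; half-tol=0.120, Σhalf²=0.314431
  -E: nom -16.100 → Σnom=31.270; wc +0.360/-0.360 → slack +1.180/-1.635; half-tol=0.360, Σhalf²=0.444031
  -F: nom -28.100 → Σnom=3.170; wc +0.380/-0.360 → slack +1.560/-1.995; half-tol=0.370, Σhalf²=0.580931
  -G: nom -31.700 → Σnom=-28.530; wc +0.050/-0.190 → slack +1.610/-2.185; half-tol=0.120, Σhalf²=0.595331
  +H: nom +15.900 → Σnom=-12.630; wc +0.134/-0.134 → slack +1.744/-2.319; half-tol=0.134, Σhalf²=0.613287
Nominal = -12.630. Worst-case = [-12.630 - 2.319, -12.630 + 1.744] = [-14.949, -10.886]. RSS = √0.613287 = 0.783.

nominal=-12.630 wc=[-14.949,-10.886] rss=0.783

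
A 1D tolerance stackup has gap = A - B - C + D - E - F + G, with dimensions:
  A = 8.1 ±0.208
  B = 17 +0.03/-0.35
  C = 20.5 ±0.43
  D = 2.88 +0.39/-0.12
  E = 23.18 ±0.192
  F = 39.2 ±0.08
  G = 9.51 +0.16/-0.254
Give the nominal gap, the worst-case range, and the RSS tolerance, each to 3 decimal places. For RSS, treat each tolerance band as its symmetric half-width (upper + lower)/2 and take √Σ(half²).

Stack each dimension's contribution:
  +A: nom +8.100 → Σnom=8.100; wc +0.208/-0.208 → slack +0.208/-0.208; half-tol=0.208, Σhalf²=0.043264
  -B: nom -17.000 → Σnom=-8.900; wc +0.350/-0.030 → slack +0.558/-0.238; half-tol=0.190, Σhalf²=0.079364
  -C: nom -20.500 → Σnom=-29.400; wc +0.430/-0.430 → slack +0.988/-0.668; half-tol=0.430, Σhalf²=0.264264
  +D: nom +2.880 → Σnom=-26.520; wc +0.390/-0.120 → slack +1.378/-0.788; half-tol=0.255, Σhalf²=0.329289
  -E: nom -23.180 → Σnom=-49.700; wc +0.192/-0.192 → slack +1.570/-0.980; half-tol=0.192, Σhalf²=0.366153
  -F: nom -39.200 → Σnom=-88.900; wc +0.080/-0.080 → slack +1.650/-1.060; half-tol=0.080, Σhalf²=0.372553
  +G: nom +9.510 → Σnom=-79.390; wc +0.160/-0.254 → slack +1.810/-1.314; half-tol=0.207, Σhalf²=0.415402
Nominal = -79.390. Worst-case = [-79.390 - 1.314, -79.390 + 1.810] = [-80.704, -77.580]. RSS = √0.415402 = 0.645.

nominal=-79.390 wc=[-80.704,-77.580] rss=0.645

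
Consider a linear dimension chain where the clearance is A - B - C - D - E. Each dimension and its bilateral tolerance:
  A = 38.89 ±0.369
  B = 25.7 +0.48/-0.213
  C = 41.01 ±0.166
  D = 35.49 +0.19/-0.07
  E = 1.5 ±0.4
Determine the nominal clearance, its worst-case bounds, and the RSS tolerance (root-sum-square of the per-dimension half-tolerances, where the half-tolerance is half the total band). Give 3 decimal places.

Stack each dimension's contribution:
  +A: nom +38.890 → Σnom=38.890; wc +0.369/-0.369 → slack +0.369/-0.369; half-tol=0.369, Σhalf²=0.136161
  -B: nom -25.700 → Σnom=13.190; wc +0.213/-0.480 → slack +0.582/-0.849; half-tol=0.346, Σhalf²=0.256223
  -C: nom -41.010 → Σnom=-27.820; wc +0.166/-0.166 → slack +0.748/-1.015; half-tol=0.166, Σhalf²=0.283779
  -D: nom -35.490 → Σnom=-63.310; wc +0.070/-0.190 → slack +0.818/-1.205; half-tol=0.130, Σhalf²=0.300679
  -E: nom -1.500 → Σnom=-64.810; wc +0.400/-0.400 → slack +1.218/-1.605; half-tol=0.400, Σhalf²=0.460679
Nominal = -64.810. Worst-case = [-64.810 - 1.605, -64.810 + 1.218] = [-66.415, -63.592]. RSS = √0.460679 = 0.679.

nominal=-64.810 wc=[-66.415,-63.592] rss=0.679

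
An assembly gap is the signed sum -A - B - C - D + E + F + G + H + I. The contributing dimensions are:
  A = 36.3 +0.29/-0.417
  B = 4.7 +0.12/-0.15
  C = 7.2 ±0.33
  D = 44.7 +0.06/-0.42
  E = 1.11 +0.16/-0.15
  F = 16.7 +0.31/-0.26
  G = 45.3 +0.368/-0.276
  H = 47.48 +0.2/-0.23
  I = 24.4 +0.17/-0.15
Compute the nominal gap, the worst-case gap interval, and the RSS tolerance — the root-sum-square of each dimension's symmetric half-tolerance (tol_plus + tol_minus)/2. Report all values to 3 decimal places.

Stack each dimension's contribution:
  -A: nom -36.300 → Σnom=-36.300; wc +0.417/-0.290 → slack +0.417/-0.290; half-tol=0.353, Σhalf²=0.124962
  -B: nom -4.700 → Σnom=-41.000; wc +0.150/-0.120 → slack +0.567/-0.410; half-tol=0.135, Σhalf²=0.143187
  -C: nom -7.200 → Σnom=-48.200; wc +0.330/-0.330 → slack +0.897/-0.740; half-tol=0.330, Σhalf²=0.252087
  -D: nom -44.700 → Σnom=-92.900; wc +0.420/-0.060 → slack +1.317/-0.800; half-tol=0.240, Σhalf²=0.309687
  +E: nom +1.110 → Σnom=-91.790; wc +0.160/-0.150 → slack +1.477/-0.950; half-tol=0.155, Σhalf²=0.333712
  +F: nom +16.700 → Σnom=-75.090; wc +0.310/-0.260 → slack +1.787/-1.210; half-tol=0.285, Σhalf²=0.414937
  +G: nom +45.300 → Σnom=-29.790; wc +0.368/-0.276 → slack +2.155/-1.486; half-tol=0.322, Σhalf²=0.518621
  +H: nom +47.480 → Σnom=17.690; wc +0.200/-0.230 → slack +2.355/-1.716; half-tol=0.215, Σhalf²=0.564846
  +I: nom +24.400 → Σnom=42.090; wc +0.170/-0.150 → slack +2.525/-1.866; half-tol=0.160, Σhalf²=0.590446
Nominal = 42.090. Worst-case = [42.090 - 1.866, 42.090 + 2.525] = [40.224, 44.615]. RSS = √0.590446 = 0.768.

nominal=42.090 wc=[40.224,44.615] rss=0.768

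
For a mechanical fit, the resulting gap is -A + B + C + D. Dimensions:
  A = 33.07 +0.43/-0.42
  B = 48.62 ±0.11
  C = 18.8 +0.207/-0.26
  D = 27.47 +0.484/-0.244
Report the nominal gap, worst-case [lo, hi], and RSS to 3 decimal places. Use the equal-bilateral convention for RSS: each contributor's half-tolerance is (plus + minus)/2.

nominal=61.820 wc=[60.776,63.041] rss=0.616

Stack each dimension's contribution:
  -A: nom -33.070 → Σnom=-33.070; wc +0.420/-0.430 → slack +0.420/-0.430; half-tol=0.425, Σhalf²=0.180625
  +B: nom +48.620 → Σnom=15.550; wc +0.110/-0.110 → slack +0.530/-0.540; half-tol=0.110, Σhalf²=0.192725
  +C: nom +18.800 → Σnom=34.350; wc +0.207/-0.260 → slack +0.737/-0.800; half-tol=0.233, Σhalf²=0.247247
  +D: nom +27.470 → Σnom=61.820; wc +0.484/-0.244 → slack +1.221/-1.044; half-tol=0.364, Σhalf²=0.379743
Nominal = 61.820. Worst-case = [61.820 - 1.044, 61.820 + 1.221] = [60.776, 63.041]. RSS = √0.379743 = 0.616.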